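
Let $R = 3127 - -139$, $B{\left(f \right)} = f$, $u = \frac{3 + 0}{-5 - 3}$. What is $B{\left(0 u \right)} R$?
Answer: $0$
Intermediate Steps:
$u = - \frac{3}{8}$ ($u = \frac{3}{-5 - 3} = \frac{3}{-8} = 3 \left(- \frac{1}{8}\right) = - \frac{3}{8} \approx -0.375$)
$R = 3266$ ($R = 3127 + 139 = 3266$)
$B{\left(0 u \right)} R = 0 \left(- \frac{3}{8}\right) 3266 = 0 \cdot 3266 = 0$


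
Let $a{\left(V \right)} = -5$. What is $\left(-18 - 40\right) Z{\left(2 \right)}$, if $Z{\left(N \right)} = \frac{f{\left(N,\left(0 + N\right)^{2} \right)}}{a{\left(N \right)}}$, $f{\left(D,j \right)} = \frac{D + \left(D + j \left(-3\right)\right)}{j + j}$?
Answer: $- \frac{58}{5} \approx -11.6$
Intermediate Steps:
$f{\left(D,j \right)} = \frac{- 3 j + 2 D}{2 j}$ ($f{\left(D,j \right)} = \frac{D + \left(D - 3 j\right)}{2 j} = \left(- 3 j + 2 D\right) \frac{1}{2 j} = \frac{- 3 j + 2 D}{2 j}$)
$Z{\left(N \right)} = \frac{3}{10} - \frac{1}{5 N}$ ($Z{\left(N \right)} = \frac{- \frac{3}{2} + \frac{N}{\left(0 + N\right)^{2}}}{-5} = \left(- \frac{3}{2} + \frac{N}{N^{2}}\right) \left(- \frac{1}{5}\right) = \left(- \frac{3}{2} + \frac{1}{N}\right) \left(- \frac{1}{5}\right) = \frac{3}{10} - \frac{1}{5 N}$)
$\left(-18 - 40\right) Z{\left(2 \right)} = \left(-18 - 40\right) \frac{-2 + 3 \cdot 2}{10 \cdot 2} = - 58 \cdot \frac{1}{10} \cdot \frac{1}{2} \left(-2 + 6\right) = - 58 \cdot \frac{1}{10} \cdot \frac{1}{2} \cdot 4 = \left(-58\right) \frac{1}{5} = - \frac{58}{5}$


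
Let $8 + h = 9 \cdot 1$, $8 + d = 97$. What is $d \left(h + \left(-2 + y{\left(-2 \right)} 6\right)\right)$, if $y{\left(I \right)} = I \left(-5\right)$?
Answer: $5251$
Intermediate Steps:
$d = 89$ ($d = -8 + 97 = 89$)
$y{\left(I \right)} = - 5 I$
$h = 1$ ($h = -8 + 9 \cdot 1 = -8 + 9 = 1$)
$d \left(h + \left(-2 + y{\left(-2 \right)} 6\right)\right) = 89 \left(1 - \left(2 - \left(-5\right) \left(-2\right) 6\right)\right) = 89 \left(1 + \left(-2 + 10 \cdot 6\right)\right) = 89 \left(1 + \left(-2 + 60\right)\right) = 89 \left(1 + 58\right) = 89 \cdot 59 = 5251$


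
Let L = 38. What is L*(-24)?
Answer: -912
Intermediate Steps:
L*(-24) = 38*(-24) = -912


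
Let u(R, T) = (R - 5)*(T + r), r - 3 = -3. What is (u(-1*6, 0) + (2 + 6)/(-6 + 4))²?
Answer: 16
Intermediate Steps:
r = 0 (r = 3 - 3 = 0)
u(R, T) = T*(-5 + R) (u(R, T) = (R - 5)*(T + 0) = (-5 + R)*T = T*(-5 + R))
(u(-1*6, 0) + (2 + 6)/(-6 + 4))² = (0*(-5 - 1*6) + (2 + 6)/(-6 + 4))² = (0*(-5 - 6) + 8/(-2))² = (0*(-11) + 8*(-½))² = (0 - 4)² = (-4)² = 16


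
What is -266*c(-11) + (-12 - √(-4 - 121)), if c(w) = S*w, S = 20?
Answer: 58508 - 5*I*√5 ≈ 58508.0 - 11.18*I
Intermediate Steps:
c(w) = 20*w
-266*c(-11) + (-12 - √(-4 - 121)) = -5320*(-11) + (-12 - √(-4 - 121)) = -266*(-220) + (-12 - √(-125)) = 58520 + (-12 - 5*I*√5) = 58508 - 5*I*√5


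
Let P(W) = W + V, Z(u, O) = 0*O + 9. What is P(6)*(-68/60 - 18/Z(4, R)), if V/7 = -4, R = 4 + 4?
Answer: 1034/15 ≈ 68.933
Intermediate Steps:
R = 8
Z(u, O) = 9 (Z(u, O) = 0 + 9 = 9)
V = -28 (V = 7*(-4) = -28)
P(W) = -28 + W (P(W) = W - 28 = -28 + W)
P(6)*(-68/60 - 18/Z(4, R)) = (-28 + 6)*(-68/60 - 18/9) = -22*(-68*1/60 - 18*1/9) = -22*(-17/15 - 2) = -22*(-47/15) = 1034/15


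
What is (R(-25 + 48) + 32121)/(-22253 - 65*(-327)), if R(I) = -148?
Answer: -31973/998 ≈ -32.037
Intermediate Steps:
(R(-25 + 48) + 32121)/(-22253 - 65*(-327)) = (-148 + 32121)/(-22253 - 65*(-327)) = 31973/(-22253 + 21255) = 31973/(-998) = 31973*(-1/998) = -31973/998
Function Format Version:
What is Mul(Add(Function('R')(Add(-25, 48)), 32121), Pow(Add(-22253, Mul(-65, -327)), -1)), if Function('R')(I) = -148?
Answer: Rational(-31973, 998) ≈ -32.037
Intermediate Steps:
Mul(Add(Function('R')(Add(-25, 48)), 32121), Pow(Add(-22253, Mul(-65, -327)), -1)) = Mul(Add(-148, 32121), Pow(Add(-22253, Mul(-65, -327)), -1)) = Mul(31973, Pow(Add(-22253, 21255), -1)) = Mul(31973, Pow(-998, -1)) = Mul(31973, Rational(-1, 998)) = Rational(-31973, 998)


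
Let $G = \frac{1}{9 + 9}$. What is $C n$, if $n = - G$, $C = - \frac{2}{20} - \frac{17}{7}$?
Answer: $\frac{59}{420} \approx 0.14048$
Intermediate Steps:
$G = \frac{1}{18} \approx 0.055556$
$C = - \frac{177}{70}$ ($C = \left(-2\right) \frac{1}{20} - \frac{17}{7} = - \frac{1}{10} - \frac{17}{7} = - \frac{177}{70} \approx -2.5286$)
$n = - \frac{1}{18}$ ($n = \left(-1\right) \frac{1}{18} = - \frac{1}{18} \approx -0.055556$)
$C n = \left(- \frac{177}{70}\right) \left(- \frac{1}{18}\right) = \frac{59}{420}$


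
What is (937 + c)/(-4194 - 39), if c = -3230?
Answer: 2293/4233 ≈ 0.54170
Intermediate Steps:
(937 + c)/(-4194 - 39) = (937 - 3230)/(-4194 - 39) = -2293/(-4233) = -2293*(-1/4233) = 2293/4233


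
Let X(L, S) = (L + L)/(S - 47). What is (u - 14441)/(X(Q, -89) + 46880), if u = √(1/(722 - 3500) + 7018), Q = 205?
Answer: -981988/3187635 + 34*√54159896334/4427625015 ≈ -0.30627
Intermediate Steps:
X(L, S) = 2*L/(-47 + S) (X(L, S) = (2*L)/(-47 + S) = 2*L/(-47 + S))
u = √54159896334/2778 (u = √(1/(-2778) + 7018) = √(-1/2778 + 7018) = √(19496003/2778) = √54159896334/2778 ≈ 83.773)
(u - 14441)/(X(Q, -89) + 46880) = (√54159896334/2778 - 14441)/(2*205/(-47 - 89) + 46880) = (-14441 + √54159896334/2778)/(2*205/(-136) + 46880) = (-14441 + √54159896334/2778)/(2*205*(-1/136) + 46880) = (-14441 + √54159896334/2778)/(-205/68 + 46880) = (-14441 + √54159896334/2778)/(3187635/68) = (-14441 + √54159896334/2778)*(68/3187635) = -981988/3187635 + 34*√54159896334/4427625015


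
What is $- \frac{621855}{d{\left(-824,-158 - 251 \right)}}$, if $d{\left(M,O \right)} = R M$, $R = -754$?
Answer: $- \frac{47835}{47792} \approx -1.0009$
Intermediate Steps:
$d{\left(M,O \right)} = - 754 M$
$- \frac{621855}{d{\left(-824,-158 - 251 \right)}} = - \frac{621855}{\left(-754\right) \left(-824\right)} = - \frac{621855}{621296} = \left(-621855\right) \frac{1}{621296} = - \frac{47835}{47792}$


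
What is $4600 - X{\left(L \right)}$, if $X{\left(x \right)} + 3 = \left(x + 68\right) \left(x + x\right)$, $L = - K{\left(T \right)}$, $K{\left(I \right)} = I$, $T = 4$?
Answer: $5115$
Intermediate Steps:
$L = -4$ ($L = \left(-1\right) 4 = -4$)
$X{\left(x \right)} = -3 + 2 x \left(68 + x\right)$ ($X{\left(x \right)} = -3 + \left(x + 68\right) \left(x + x\right) = -3 + \left(68 + x\right) 2 x = -3 + 2 x \left(68 + x\right)$)
$4600 - X{\left(L \right)} = 4600 - \left(-3 + 2 \left(-4\right)^{2} + 136 \left(-4\right)\right) = 4600 - \left(-3 + 2 \cdot 16 - 544\right) = 4600 - \left(-3 + 32 - 544\right) = 4600 - -515 = 4600 + 515 = 5115$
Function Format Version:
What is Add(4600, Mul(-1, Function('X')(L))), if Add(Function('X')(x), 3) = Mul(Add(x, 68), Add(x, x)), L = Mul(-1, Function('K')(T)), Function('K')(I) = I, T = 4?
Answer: 5115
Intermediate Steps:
L = -4 (L = Mul(-1, 4) = -4)
Function('X')(x) = Add(-3, Mul(2, x, Add(68, x))) (Function('X')(x) = Add(-3, Mul(Add(x, 68), Add(x, x))) = Add(-3, Mul(Add(68, x), Mul(2, x))) = Add(-3, Mul(2, x, Add(68, x))))
Add(4600, Mul(-1, Function('X')(L))) = Add(4600, Mul(-1, Add(-3, Mul(2, Pow(-4, 2)), Mul(136, -4)))) = Add(4600, Mul(-1, Add(-3, Mul(2, 16), -544))) = Add(4600, Mul(-1, Add(-3, 32, -544))) = Add(4600, Mul(-1, -515)) = Add(4600, 515) = 5115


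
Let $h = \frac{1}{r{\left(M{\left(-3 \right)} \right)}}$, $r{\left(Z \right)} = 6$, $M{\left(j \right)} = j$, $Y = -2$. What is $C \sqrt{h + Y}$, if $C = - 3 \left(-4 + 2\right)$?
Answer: $i \sqrt{66} \approx 8.124 i$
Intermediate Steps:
$h = \frac{1}{6} \approx 0.16667$
$C = 6$ ($C = \left(-3\right) \left(-2\right) = 6$)
$C \sqrt{h + Y} = 6 \sqrt{\frac{1}{6} - 2} = 6 \sqrt{- \frac{11}{6}} = 6 \frac{i \sqrt{66}}{6} = i \sqrt{66}$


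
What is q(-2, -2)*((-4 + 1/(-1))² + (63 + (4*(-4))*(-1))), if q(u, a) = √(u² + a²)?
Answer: 208*√2 ≈ 294.16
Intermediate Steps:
q(u, a) = √(a² + u²)
q(-2, -2)*((-4 + 1/(-1))² + (63 + (4*(-4))*(-1))) = √((-2)² + (-2)²)*((-4 + 1/(-1))² + (63 + (4*(-4))*(-1))) = √(4 + 4)*((-4 + 1*(-1))² + (63 - 16*(-1))) = √8*((-4 - 1)² + (63 + 16)) = (2*√2)*((-5)² + 79) = (2*√2)*(25 + 79) = (2*√2)*104 = 208*√2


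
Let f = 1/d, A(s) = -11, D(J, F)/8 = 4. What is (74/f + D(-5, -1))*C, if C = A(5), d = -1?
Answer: 462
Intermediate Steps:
D(J, F) = 32 (D(J, F) = 8*4 = 32)
f = -1 (f = 1/(-1) = -1)
C = -11
(74/f + D(-5, -1))*C = (74/(-1) + 32)*(-11) = (74*(-1) + 32)*(-11) = (-74 + 32)*(-11) = -42*(-11) = 462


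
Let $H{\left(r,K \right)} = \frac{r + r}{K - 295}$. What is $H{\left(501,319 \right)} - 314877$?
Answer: $- \frac{1259341}{4} \approx -3.1484 \cdot 10^{5}$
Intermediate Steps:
$H{\left(r,K \right)} = \frac{2 r}{-295 + K}$
$H{\left(501,319 \right)} - 314877 = 2 \cdot 501 \frac{1}{-295 + 319} - 314877 = 2 \cdot 501 \cdot \frac{1}{24} - 314877 = \frac{167}{4} - 314877 = - \frac{1259341}{4}$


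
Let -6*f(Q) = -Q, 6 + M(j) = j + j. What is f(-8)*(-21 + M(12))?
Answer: 4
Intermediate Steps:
M(j) = -6 + 2*j (M(j) = -6 + (j + j) = -6 + 2*j)
f(Q) = Q/6 (f(Q) = -(-1)*Q/6 = Q/6)
f(-8)*(-21 + M(12)) = ((1/6)*(-8))*(-21 + (-6 + 2*12)) = -4*(-21 + (-6 + 24))/3 = -4*(-21 + 18)/3 = -4/3*(-3) = 4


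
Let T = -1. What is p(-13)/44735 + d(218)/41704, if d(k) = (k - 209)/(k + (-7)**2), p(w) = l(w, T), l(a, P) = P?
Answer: -3577451/166040931160 ≈ -2.1546e-5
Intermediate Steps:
p(w) = -1
d(k) = (-209 + k)/(49 + k) (d(k) = (-209 + k)/(k + 49) = (-209 + k)/(49 + k))
p(-13)/44735 + d(218)/41704 = -1/44735 + ((-209 + 218)/(49 + 218))/41704 = -1*1/44735 + (9/267)*(1/41704) = -1/44735 + ((1/267)*9)*(1/41704) = -1/44735 + (3/89)*(1/41704) = -1/44735 + 3/3711656 = -3577451/166040931160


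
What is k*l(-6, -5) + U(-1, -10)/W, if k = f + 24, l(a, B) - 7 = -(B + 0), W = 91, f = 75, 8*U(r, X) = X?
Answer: 432427/364 ≈ 1188.0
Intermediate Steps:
U(r, X) = X/8
l(a, B) = 7 - B (l(a, B) = 7 - (B + 0) = 7 - B)
k = 99 (k = 75 + 24 = 99)
k*l(-6, -5) + U(-1, -10)/W = 99*(7 - 1*(-5)) + ((⅛)*(-10))/91 = 99*(7 + 5) - 5/4*1/91 = 99*12 - 5/364 = 1188 - 5/364 = 432427/364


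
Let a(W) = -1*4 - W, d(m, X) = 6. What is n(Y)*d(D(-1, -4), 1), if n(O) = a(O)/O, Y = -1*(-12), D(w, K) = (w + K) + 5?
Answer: -8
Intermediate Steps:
D(w, K) = 5 + K + w (D(w, K) = (K + w) + 5 = 5 + K + w)
a(W) = -4 - W
Y = 12
n(O) = (-4 - O)/O
n(Y)*d(D(-1, -4), 1) = ((-4 - 1*12)/12)*6 = ((-4 - 12)/12)*6 = ((1/12)*(-16))*6 = -4/3*6 = -8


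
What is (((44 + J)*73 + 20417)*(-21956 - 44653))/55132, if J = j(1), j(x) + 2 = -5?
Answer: -769933431/27566 ≈ -27931.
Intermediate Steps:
j(x) = -7 (j(x) = -2 - 5 = -7)
J = -7
(((44 + J)*73 + 20417)*(-21956 - 44653))/55132 = (((44 - 7)*73 + 20417)*(-21956 - 44653))/55132 = ((37*73 + 20417)*(-66609))*(1/55132) = ((2701 + 20417)*(-66609))*(1/55132) = (23118*(-66609))*(1/55132) = -1539866862*1/55132 = -769933431/27566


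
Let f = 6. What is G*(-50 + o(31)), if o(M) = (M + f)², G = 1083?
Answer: 1428477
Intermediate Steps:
o(M) = (6 + M)² (o(M) = (M + 6)² = (6 + M)²)
G*(-50 + o(31)) = 1083*(-50 + (6 + 31)²) = 1083*(-50 + 37²) = 1083*(-50 + 1369) = 1083*1319 = 1428477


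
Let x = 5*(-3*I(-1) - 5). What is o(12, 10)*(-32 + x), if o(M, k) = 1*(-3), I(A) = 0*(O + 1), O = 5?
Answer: 171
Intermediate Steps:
I(A) = 0 (I(A) = 0*(5 + 1) = 0*6 = 0)
o(M, k) = -3
x = -25 (x = 5*(-3*0 - 5) = 5*(0 - 5) = 5*(-5) = -25)
o(12, 10)*(-32 + x) = -3*(-32 - 25) = -3*(-57) = 171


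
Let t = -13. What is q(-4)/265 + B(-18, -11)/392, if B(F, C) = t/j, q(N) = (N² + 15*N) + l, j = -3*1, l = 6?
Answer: -41243/311640 ≈ -0.13234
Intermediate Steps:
j = -3
q(N) = 6 + N² + 15*N (q(N) = (N² + 15*N) + 6 = 6 + N² + 15*N)
B(F, C) = 13/3 (B(F, C) = -13/(-3) = -13*(-⅓) = 13/3)
q(-4)/265 + B(-18, -11)/392 = (6 + (-4)² + 15*(-4))/265 + (13/3)/392 = (6 + 16 - 60)*(1/265) + (13/3)*(1/392) = -38*1/265 + 13/1176 = -38/265 + 13/1176 = -41243/311640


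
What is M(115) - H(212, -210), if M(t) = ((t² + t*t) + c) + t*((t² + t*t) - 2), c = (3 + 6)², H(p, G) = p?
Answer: 3067839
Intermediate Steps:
c = 81 (c = 9² = 81)
M(t) = 81 + 2*t² + t*(-2 + 2*t²) (M(t) = ((t² + t*t) + 81) + t*((t² + t*t) - 2) = ((t² + t²) + 81) + t*((t² + t²) - 2) = (2*t² + 81) + t*(2*t² - 2) = (81 + 2*t²) + t*(-2 + 2*t²) = 81 + 2*t² + t*(-2 + 2*t²))
M(115) - H(212, -210) = (81 - 2*115 + 2*115² + 2*115³) - 1*212 = (81 - 230 + 2*13225 + 2*1520875) - 212 = (81 - 230 + 26450 + 3041750) - 212 = 3068051 - 212 = 3067839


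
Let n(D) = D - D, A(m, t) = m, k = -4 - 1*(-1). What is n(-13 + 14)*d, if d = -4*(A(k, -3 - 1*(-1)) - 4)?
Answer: 0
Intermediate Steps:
k = -3 (k = -4 + 1 = -3)
n(D) = 0
d = 28 (d = -4*(-3 - 4) = -4*(-7) = 28)
n(-13 + 14)*d = 0*28 = 0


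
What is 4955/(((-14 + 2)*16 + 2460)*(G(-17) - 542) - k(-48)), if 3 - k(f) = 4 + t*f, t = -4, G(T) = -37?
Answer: -4955/1312979 ≈ -0.0037739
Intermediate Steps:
k(f) = -1 + 4*f (k(f) = 3 - (4 - 4*f) = 3 + (-4 + 4*f) = -1 + 4*f)
4955/(((-14 + 2)*16 + 2460)*(G(-17) - 542) - k(-48)) = 4955/(((-14 + 2)*16 + 2460)*(-37 - 542) - (-1 + 4*(-48))) = 4955/((-12*16 + 2460)*(-579) - (-1 - 192)) = 4955/((-192 + 2460)*(-579) - 1*(-193)) = 4955/(2268*(-579) + 193) = 4955/(-1313172 + 193) = 4955/(-1312979) = 4955*(-1/1312979) = -4955/1312979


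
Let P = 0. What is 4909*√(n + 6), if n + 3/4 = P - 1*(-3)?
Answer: 4909*√33/2 ≈ 14100.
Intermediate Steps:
n = 9/4 (n = -¾ + (0 - 1*(-3)) = -¾ + (0 + 3) = -¾ + 3 = 9/4 ≈ 2.2500)
4909*√(n + 6) = 4909*√(9/4 + 6) = 4909*√(33/4) = 4909*(√33/2) = 4909*√33/2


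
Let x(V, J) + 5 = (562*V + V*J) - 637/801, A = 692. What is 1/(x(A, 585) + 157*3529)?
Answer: 801/1079564735 ≈ 7.4197e-7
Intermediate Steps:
x(V, J) = -4642/801 + 562*V + J*V (x(V, J) = -5 + ((562*V + V*J) - 637/801) = -5 + ((562*V + J*V) - 637*1/801) = -5 + ((562*V + J*V) - 637/801) = -5 + (-637/801 + 562*V + J*V) = -4642/801 + 562*V + J*V)
1/(x(A, 585) + 157*3529) = 1/((-4642/801 + 562*692 + 585*692) + 157*3529) = 1/((-4642/801 + 388904 + 404820) + 554053) = 1/(635768282/801 + 554053) = 1/(1079564735/801) = 801/1079564735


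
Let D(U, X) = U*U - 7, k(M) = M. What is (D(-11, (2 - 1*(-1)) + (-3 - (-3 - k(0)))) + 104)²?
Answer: 47524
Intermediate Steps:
D(U, X) = -7 + U² (D(U, X) = U² - 7 = -7 + U²)
(D(-11, (2 - 1*(-1)) + (-3 - (-3 - k(0)))) + 104)² = ((-7 + (-11)²) + 104)² = ((-7 + 121) + 104)² = (114 + 104)² = 218² = 47524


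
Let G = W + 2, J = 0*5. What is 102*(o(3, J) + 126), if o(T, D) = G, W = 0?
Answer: 13056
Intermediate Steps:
J = 0
G = 2 (G = 0 + 2 = 2)
o(T, D) = 2
102*(o(3, J) + 126) = 102*(2 + 126) = 102*128 = 13056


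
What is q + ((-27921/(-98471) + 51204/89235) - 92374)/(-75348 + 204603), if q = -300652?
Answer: -113824251505416470257/378590466528225 ≈ -3.0065e+5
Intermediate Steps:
q + ((-27921/(-98471) + 51204/89235) - 92374)/(-75348 + 204603) = -300652 + ((-27921/(-98471) + 51204/89235) - 92374)/(-75348 + 204603) = -300652 + ((-27921*(-1/98471) + 51204*(1/89235)) - 92374)/129255 = -300652 + ((27921/98471 + 17068/29745) - 92374)*(1/129255) = -300652 + (2511213173/2929019895 - 92374)*(1/129255) = -300652 - 270562772567557/2929019895*1/129255 = -300652 - 270562772567557/378590466528225 = -113824251505416470257/378590466528225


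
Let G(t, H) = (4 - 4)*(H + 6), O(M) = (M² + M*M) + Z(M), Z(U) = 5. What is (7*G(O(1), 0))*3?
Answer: 0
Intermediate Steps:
O(M) = 5 + 2*M² (O(M) = (M² + M*M) + 5 = (M² + M²) + 5 = 2*M² + 5 = 5 + 2*M²)
G(t, H) = 0 (G(t, H) = 0*(6 + H) = 0)
(7*G(O(1), 0))*3 = (7*0)*3 = 0*3 = 0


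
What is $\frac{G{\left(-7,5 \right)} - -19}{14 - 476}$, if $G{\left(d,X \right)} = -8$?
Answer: $- \frac{1}{42} \approx -0.02381$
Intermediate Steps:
$\frac{G{\left(-7,5 \right)} - -19}{14 - 476} = \frac{-8 - -19}{14 - 476} = \frac{-8 + 19}{-462} = 11 \left(- \frac{1}{462}\right) = - \frac{1}{42}$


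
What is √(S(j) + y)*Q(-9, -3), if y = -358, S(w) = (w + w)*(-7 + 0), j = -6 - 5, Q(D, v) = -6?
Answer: -12*I*√51 ≈ -85.697*I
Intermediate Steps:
j = -11
S(w) = -14*w (S(w) = (2*w)*(-7) = -14*w)
√(S(j) + y)*Q(-9, -3) = √(-14*(-11) - 358)*(-6) = √(154 - 358)*(-6) = √(-204)*(-6) = (2*I*√51)*(-6) = -12*I*√51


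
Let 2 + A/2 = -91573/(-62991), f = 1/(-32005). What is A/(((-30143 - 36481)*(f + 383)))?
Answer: 1101260045/25721469742903488 ≈ 4.2815e-8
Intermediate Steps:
f = -1/32005 ≈ -3.1245e-5
A = -68818/62991 (A = -4 + 2*(-91573/(-62991)) = -4 + 2*(-91573*(-1/62991)) = -4 + 2*(91573/62991) = -4 + 183146/62991 = -68818/62991 ≈ -1.0925)
A/(((-30143 - 36481)*(f + 383))) = -68818*1/((-30143 - 36481)*(-1/32005 + 383))/62991 = -68818/(62991*((-66624*12257914/32005))) = -68818/(62991*(-816671262336/32005)) = -68818/62991*(-32005/816671262336) = 1101260045/25721469742903488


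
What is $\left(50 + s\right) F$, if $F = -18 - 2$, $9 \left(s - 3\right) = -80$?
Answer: $- \frac{7940}{9} \approx -882.22$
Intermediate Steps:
$s = - \frac{53}{9}$ ($s = 3 + \frac{1}{9} \left(-80\right) = 3 - \frac{80}{9} = - \frac{53}{9} \approx -5.8889$)
$F = -20$
$\left(50 + s\right) F = \left(50 - \frac{53}{9}\right) \left(-20\right) = \frac{397}{9} \left(-20\right) = - \frac{7940}{9}$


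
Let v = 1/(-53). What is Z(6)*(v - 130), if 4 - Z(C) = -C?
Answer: -68910/53 ≈ -1300.2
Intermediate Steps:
Z(C) = 4 + C (Z(C) = 4 - (-1)*C = 4 + C)
v = -1/53 ≈ -0.018868
Z(6)*(v - 130) = (4 + 6)*(-1/53 - 130) = 10*(-6891/53) = -68910/53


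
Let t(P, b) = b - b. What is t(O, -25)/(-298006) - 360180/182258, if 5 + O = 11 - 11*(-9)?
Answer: -180090/91129 ≈ -1.9762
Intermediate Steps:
O = 105 (O = -5 + (11 - 11*(-9)) = -5 + (11 + 99) = -5 + 110 = 105)
t(P, b) = 0
t(O, -25)/(-298006) - 360180/182258 = 0/(-298006) - 360180/182258 = 0*(-1/298006) - 360180*1/182258 = 0 - 180090/91129 = -180090/91129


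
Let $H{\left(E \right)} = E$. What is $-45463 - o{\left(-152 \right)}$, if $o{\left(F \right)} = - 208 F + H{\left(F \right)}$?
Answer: $-76927$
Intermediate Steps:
$o{\left(F \right)} = - 207 F$ ($o{\left(F \right)} = - 208 F + F = - 207 F$)
$-45463 - o{\left(-152 \right)} = -45463 - \left(-207\right) \left(-152\right) = -45463 - 31464 = -76927$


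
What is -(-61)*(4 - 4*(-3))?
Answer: 976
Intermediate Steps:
-(-61)*(4 - 4*(-3)) = -(-61)*(4 + 12) = -(-61)*16 = -1*(-976) = 976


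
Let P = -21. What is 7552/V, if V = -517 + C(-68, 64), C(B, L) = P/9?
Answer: -11328/779 ≈ -14.542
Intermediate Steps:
C(B, L) = -7/3 (C(B, L) = -21/9 = -21*⅑ = -7/3)
V = -1558/3 (V = -517 - 7/3 = -1558/3 ≈ -519.33)
7552/V = 7552/(-1558/3) = 7552*(-3/1558) = -11328/779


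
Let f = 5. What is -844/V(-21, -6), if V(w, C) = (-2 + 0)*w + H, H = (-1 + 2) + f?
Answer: -211/12 ≈ -17.583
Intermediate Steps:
H = 6 (H = (-1 + 2) + 5 = 1 + 5 = 6)
V(w, C) = 6 - 2*w (V(w, C) = (-2 + 0)*w + 6 = -2*w + 6 = 6 - 2*w)
-844/V(-21, -6) = -844/(6 - 2*(-21)) = -844/(6 + 42) = -844/48 = -844*1/48 = -211/12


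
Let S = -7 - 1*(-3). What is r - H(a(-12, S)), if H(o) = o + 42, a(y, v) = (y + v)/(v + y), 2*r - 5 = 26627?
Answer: 13273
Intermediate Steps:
r = 13316 (r = 5/2 + (½)*26627 = 5/2 + 26627/2 = 13316)
S = -4 (S = -7 + 3 = -4)
a(y, v) = 1 (a(y, v) = (v + y)/(v + y) = 1)
H(o) = 42 + o
r - H(a(-12, S)) = 13316 - (42 + 1) = 13316 - 1*43 = 13316 - 43 = 13273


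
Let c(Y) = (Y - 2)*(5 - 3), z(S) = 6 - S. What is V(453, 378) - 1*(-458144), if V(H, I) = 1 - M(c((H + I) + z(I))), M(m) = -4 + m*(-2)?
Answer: 459977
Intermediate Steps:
c(Y) = -4 + 2*Y (c(Y) = (-2 + Y)*2 = -4 + 2*Y)
M(m) = -4 - 2*m
V(H, I) = 21 + 4*H (V(H, I) = 1 - (-4 - 2*(-4 + 2*((H + I) + (6 - I)))) = 1 - (-4 - 2*(-4 + 2*(6 + H))) = 1 - (-4 - 2*(-4 + (12 + 2*H))) = 1 - (-4 - 2*(8 + 2*H)) = 1 - (-4 + (-16 - 4*H)) = 1 - (-20 - 4*H) = 1 + (20 + 4*H) = 21 + 4*H)
V(453, 378) - 1*(-458144) = (21 + 4*453) - 1*(-458144) = (21 + 1812) + 458144 = 1833 + 458144 = 459977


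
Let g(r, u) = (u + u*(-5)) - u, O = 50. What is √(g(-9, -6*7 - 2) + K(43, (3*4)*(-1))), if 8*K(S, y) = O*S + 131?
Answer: 3*√898/4 ≈ 22.475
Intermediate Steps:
g(r, u) = -5*u (g(r, u) = (u - 5*u) - u = -4*u - u = -5*u)
K(S, y) = 131/8 + 25*S/4 (K(S, y) = (50*S + 131)/8 = (131 + 50*S)/8 = 131/8 + 25*S/4)
√(g(-9, -6*7 - 2) + K(43, (3*4)*(-1))) = √(-5*(-6*7 - 2) + (131/8 + (25/4)*43)) = √(-5*(-42 - 2) + (131/8 + 1075/4)) = √(-5*(-44) + 2281/8) = √(220 + 2281/8) = √(4041/8) = 3*√898/4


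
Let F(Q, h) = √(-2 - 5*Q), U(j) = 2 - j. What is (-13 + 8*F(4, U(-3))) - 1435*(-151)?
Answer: 216672 + 8*I*√22 ≈ 2.1667e+5 + 37.523*I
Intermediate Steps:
(-13 + 8*F(4, U(-3))) - 1435*(-151) = (-13 + 8*√(-2 - 5*4)) - 1435*(-151) = (-13 + 8*√(-2 - 20)) + 216685 = (-13 + 8*√(-22)) + 216685 = (-13 + 8*(I*√22)) + 216685 = (-13 + 8*I*√22) + 216685 = 216672 + 8*I*√22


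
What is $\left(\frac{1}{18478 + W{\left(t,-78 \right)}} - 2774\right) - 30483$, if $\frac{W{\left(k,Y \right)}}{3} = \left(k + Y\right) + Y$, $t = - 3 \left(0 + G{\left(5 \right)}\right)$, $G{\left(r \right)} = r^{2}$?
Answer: $- \frac{591475744}{17785} \approx -33257.0$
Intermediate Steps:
$t = -75$ ($t = - 3 \left(0 + 5^{2}\right) = - 3 \left(0 + 25\right) = \left(-3\right) 25 = -75$)
$W{\left(k,Y \right)} = 3 k + 6 Y$ ($W{\left(k,Y \right)} = 3 \left(\left(k + Y\right) + Y\right) = 3 \left(\left(Y + k\right) + Y\right) = 3 \left(k + 2 Y\right) = 3 k + 6 Y$)
$\left(\frac{1}{18478 + W{\left(t,-78 \right)}} - 2774\right) - 30483 = \left(\frac{1}{18478 + \left(3 \left(-75\right) + 6 \left(-78\right)\right)} - 2774\right) - 30483 = \left(\frac{1}{18478 - 693} - 2774\right) - 30483 = \left(\frac{1}{17785} - 2774\right) - 30483 = - \frac{49335589}{17785} - 30483 = - \frac{591475744}{17785}$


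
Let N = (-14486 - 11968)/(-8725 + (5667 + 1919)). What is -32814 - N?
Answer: -37401600/1139 ≈ -32837.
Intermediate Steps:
N = 26454/1139 (N = -26454/(-8725 + 7586) = -26454/(-1139) = -26454*(-1/1139) = 26454/1139 ≈ 23.226)
-32814 - N = -32814 - 1*26454/1139 = -32814 - 26454/1139 = -37401600/1139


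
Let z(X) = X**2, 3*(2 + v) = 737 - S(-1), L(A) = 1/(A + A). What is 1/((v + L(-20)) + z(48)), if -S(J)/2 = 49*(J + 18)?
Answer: 40/124119 ≈ 0.00032227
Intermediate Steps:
S(J) = -1764 - 98*J (S(J) = -98*(J + 18) = -98*(18 + J) = -2*(882 + 49*J) = -1764 - 98*J)
L(A) = 1/(2*A)
v = 799 (v = -2 + (737 - (-1764 - 98*(-1)))/3 = -2 + (737 - (-1764 + 98))/3 = -2 + (737 - 1*(-1666))/3 = -2 + (737 + 1666)/3 = -2 + (1/3)*2403 = -2 + 801 = 799)
1/((v + L(-20)) + z(48)) = 1/((799 + (1/2)/(-20)) + 48**2) = 1/((799 + (1/2)*(-1/20)) + 2304) = 1/((799 - 1/40) + 2304) = 1/(31959/40 + 2304) = 1/(124119/40) = 40/124119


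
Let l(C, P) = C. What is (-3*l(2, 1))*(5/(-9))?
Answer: 10/3 ≈ 3.3333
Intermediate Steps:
(-3*l(2, 1))*(5/(-9)) = (-3*2)*(5/(-9)) = -30*(-1)/9 = -6*(-5/9) = 10/3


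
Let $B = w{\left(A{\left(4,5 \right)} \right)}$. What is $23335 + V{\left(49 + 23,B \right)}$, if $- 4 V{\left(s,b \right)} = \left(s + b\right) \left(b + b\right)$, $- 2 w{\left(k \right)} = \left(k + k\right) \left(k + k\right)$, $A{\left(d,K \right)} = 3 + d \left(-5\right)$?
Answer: $-122899$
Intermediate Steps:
$A{\left(d,K \right)} = 3 - 5 d$
$w{\left(k \right)} = - 2 k^{2}$ ($w{\left(k \right)} = - \frac{\left(k + k\right) \left(k + k\right)}{2} = - \frac{2 k 2 k}{2} = - \frac{4 k^{2}}{2} = - 2 k^{2}$)
$B = -578$ ($B = - 2 \left(3 - 20\right)^{2} = - 2 \left(-17\right)^{2} = \left(-2\right) 289 = -578$)
$V{\left(s,b \right)} = - \frac{b \left(b + s\right)}{2}$ ($V{\left(s,b \right)} = - \frac{\left(s + b\right) \left(b + b\right)}{4} = - \frac{\left(b + s\right) 2 b}{4} = - \frac{2 b \left(b + s\right)}{4} = - \frac{b \left(b + s\right)}{2}$)
$23335 + V{\left(49 + 23,B \right)} = 23335 - - 289 \left(-578 + \left(49 + 23\right)\right) = 23335 - - 289 \left(-578 + 72\right) = 23335 - \left(-289\right) \left(-506\right) = 23335 - 146234 = -122899$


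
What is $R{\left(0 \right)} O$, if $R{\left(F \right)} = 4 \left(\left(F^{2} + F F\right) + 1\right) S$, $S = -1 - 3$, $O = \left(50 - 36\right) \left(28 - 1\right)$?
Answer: $-6048$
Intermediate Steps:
$O = 378$ ($O = 14 \cdot 27 = 378$)
$S = -4$ ($S = -1 - 3 = -4$)
$R{\left(F \right)} = -16 - 32 F^{2}$ ($R{\left(F \right)} = 4 \left(\left(F^{2} + F F\right) + 1\right) \left(-4\right) = 4 \left(\left(F^{2} + F^{2}\right) + 1\right) \left(-4\right) = 4 \left(2 F^{2} + 1\right) \left(-4\right) = 4 \left(1 + 2 F^{2}\right) \left(-4\right) = \left(4 + 8 F^{2}\right) \left(-4\right) = -16 - 32 F^{2}$)
$R{\left(0 \right)} O = \left(-16 - 32 \cdot 0^{2}\right) 378 = \left(-16 - 0\right) 378 = \left(-16 + 0\right) 378 = \left(-16\right) 378 = -6048$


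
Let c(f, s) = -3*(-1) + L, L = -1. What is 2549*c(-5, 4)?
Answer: 5098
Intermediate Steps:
c(f, s) = 2 (c(f, s) = -3*(-1) - 1 = 3 - 1 = 2)
2549*c(-5, 4) = 2549*2 = 5098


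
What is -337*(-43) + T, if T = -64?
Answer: 14427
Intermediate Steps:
-337*(-43) + T = -337*(-43) - 64 = 14491 - 64 = 14427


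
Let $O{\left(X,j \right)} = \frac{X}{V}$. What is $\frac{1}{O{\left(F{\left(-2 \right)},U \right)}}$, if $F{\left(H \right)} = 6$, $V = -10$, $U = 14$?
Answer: $- \frac{5}{3} \approx -1.6667$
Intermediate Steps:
$O{\left(X,j \right)} = - \frac{X}{10}$ ($O{\left(X,j \right)} = \frac{X}{-10} = X \left(- \frac{1}{10}\right) = - \frac{X}{10}$)
$\frac{1}{O{\left(F{\left(-2 \right)},U \right)}} = \frac{1}{\left(- \frac{1}{10}\right) 6} = \frac{1}{- \frac{3}{5}} = - \frac{5}{3}$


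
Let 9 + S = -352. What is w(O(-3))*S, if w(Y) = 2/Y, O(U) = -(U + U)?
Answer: -361/3 ≈ -120.33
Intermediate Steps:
O(U) = -2*U
S = -361 (S = -9 - 352 = -361)
w(O(-3))*S = (2/((-2*(-3))))*(-361) = (2/6)*(-361) = (2*(⅙))*(-361) = (⅓)*(-361) = -361/3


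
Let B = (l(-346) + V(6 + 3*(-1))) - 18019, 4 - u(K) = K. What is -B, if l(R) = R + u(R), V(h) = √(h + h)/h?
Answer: 18015 - √6/3 ≈ 18014.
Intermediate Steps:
u(K) = 4 - K
V(h) = √2/√h (V(h) = √(2*h)/h = (√2*√h)/h = √2/√h)
l(R) = 4 (l(R) = R + (4 - R) = 4)
B = -18015 + √6/3 (B = (4 + √2/√(6 + 3*(-1))) - 18019 = (4 + √2/√(6 - 3)) - 18019 = (4 + √2/√3) - 18019 = (4 + √2*(√3/3)) - 18019 = (4 + √6/3) - 18019 = -18015 + √6/3 ≈ -18014.)
-B = -(-18015 + √6/3) = 18015 - √6/3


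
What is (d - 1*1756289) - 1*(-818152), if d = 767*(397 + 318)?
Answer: -389732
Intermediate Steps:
d = 548405 (d = 767*715 = 548405)
(d - 1*1756289) - 1*(-818152) = (548405 - 1*1756289) - 1*(-818152) = (548405 - 1756289) + 818152 = -1207884 + 818152 = -389732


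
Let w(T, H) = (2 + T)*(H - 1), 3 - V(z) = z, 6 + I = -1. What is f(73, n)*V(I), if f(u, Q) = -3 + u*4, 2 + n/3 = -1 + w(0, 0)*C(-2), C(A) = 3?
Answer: 2890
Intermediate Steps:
I = -7 (I = -6 - 1 = -7)
V(z) = 3 - z
w(T, H) = (-1 + H)*(2 + T) (w(T, H) = (2 + T)*(-1 + H) = (-1 + H)*(2 + T))
n = -27 (n = -6 + 3*(-1 + (-2 - 1*0 + 2*0 + 0*0)*3) = -6 + 3*(-1 + (-2 + 0 + 0 + 0)*3) = -6 + 3*(-1 - 2*3) = -6 + 3*(-1 - 6) = -6 + 3*(-7) = -6 - 21 = -27)
f(u, Q) = -3 + 4*u
f(73, n)*V(I) = (-3 + 4*73)*(3 - 1*(-7)) = (-3 + 292)*(3 + 7) = 289*10 = 2890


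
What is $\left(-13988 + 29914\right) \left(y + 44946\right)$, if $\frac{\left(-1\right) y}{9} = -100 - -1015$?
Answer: $584659386$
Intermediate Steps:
$y = -8235$ ($y = - 9 \left(-100 - -1015\right) = - 9 \left(-100 + 1015\right) = \left(-9\right) 915 = -8235$)
$\left(-13988 + 29914\right) \left(y + 44946\right) = \left(-13988 + 29914\right) \left(-8235 + 44946\right) = 15926 \cdot 36711 = 584659386$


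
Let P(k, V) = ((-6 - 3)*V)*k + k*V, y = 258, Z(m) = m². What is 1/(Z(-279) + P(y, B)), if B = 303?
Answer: -1/547551 ≈ -1.8263e-6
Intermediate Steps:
P(k, V) = -8*V*k (P(k, V) = (-9*V)*k + V*k = -9*V*k + V*k = -8*V*k)
1/(Z(-279) + P(y, B)) = 1/((-279)² - 8*303*258) = 1/(77841 - 625392) = 1/(-547551) = -1/547551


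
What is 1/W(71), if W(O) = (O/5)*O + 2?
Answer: 5/5051 ≈ 0.00098990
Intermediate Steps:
W(O) = 2 + O**2/5 (W(O) = (O*(1/5))*O + 2 = (O/5)*O + 2 = O**2/5 + 2 = 2 + O**2/5)
1/W(71) = 1/(2 + (1/5)*71**2) = 1/(2 + (1/5)*5041) = 1/(2 + 5041/5) = 1/(5051/5) = 5/5051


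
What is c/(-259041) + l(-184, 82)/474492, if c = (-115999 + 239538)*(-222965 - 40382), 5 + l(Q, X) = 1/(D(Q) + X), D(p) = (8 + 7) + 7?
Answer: 535147420006004755/4260979915296 ≈ 1.2559e+5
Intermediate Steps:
D(p) = 22 (D(p) = 15 + 7 = 22)
l(Q, X) = -5 + 1/(22 + X)
c = -32533625033 (c = 123539*(-263347) = -32533625033)
c/(-259041) + l(-184, 82)/474492 = -32533625033/(-259041) + ((-109 - 5*82)/(22 + 82))/474492 = -32533625033*(-1/259041) + ((-109 - 410)/104)*(1/474492) = 32533625033/259041 + ((1/104)*(-519))*(1/474492) = 32533625033/259041 - 519/104*1/474492 = 32533625033/259041 - 173/16449056 = 535147420006004755/4260979915296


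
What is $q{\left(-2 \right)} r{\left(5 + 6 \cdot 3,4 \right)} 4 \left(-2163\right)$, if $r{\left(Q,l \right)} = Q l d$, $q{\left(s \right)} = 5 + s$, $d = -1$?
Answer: $2387952$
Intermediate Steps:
$r{\left(Q,l \right)} = - Q l$ ($r{\left(Q,l \right)} = Q l \left(-1\right) = - Q l$)
$q{\left(-2 \right)} r{\left(5 + 6 \cdot 3,4 \right)} 4 \left(-2163\right) = \left(5 - 2\right) \left(\left(-1\right) \left(5 + 6 \cdot 3\right) 4\right) 4 \left(-2163\right) = 3 \left(\left(-1\right) \left(5 + 18\right) 4\right) 4 \left(-2163\right) = 3 \left(\left(-1\right) 23 \cdot 4\right) 4 \left(-2163\right) = 3 \left(-92\right) 4 \left(-2163\right) = \left(-276\right) 4 \left(-2163\right) = \left(-1104\right) \left(-2163\right) = 2387952$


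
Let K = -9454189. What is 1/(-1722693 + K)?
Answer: -1/11176882 ≈ -8.9470e-8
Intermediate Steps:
1/(-1722693 + K) = 1/(-1722693 - 9454189) = 1/(-11176882) = -1/11176882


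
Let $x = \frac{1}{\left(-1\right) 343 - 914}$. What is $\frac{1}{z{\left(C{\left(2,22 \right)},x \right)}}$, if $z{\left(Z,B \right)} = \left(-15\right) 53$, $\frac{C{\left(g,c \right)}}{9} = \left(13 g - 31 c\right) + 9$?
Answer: $- \frac{1}{795} \approx -0.0012579$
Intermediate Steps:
$C{\left(g,c \right)} = 81 - 279 c + 117 g$ ($C{\left(g,c \right)} = 9 \left(\left(13 g - 31 c\right) + 9\right) = 9 \left(\left(- 31 c + 13 g\right) + 9\right) = 9 \left(9 - 31 c + 13 g\right) = 81 - 279 c + 117 g$)
$x = - \frac{1}{1257}$ ($x = \frac{1}{-343 - 914} = \frac{1}{-1257} = - \frac{1}{1257} \approx -0.00079555$)
$z{\left(Z,B \right)} = -795$
$\frac{1}{z{\left(C{\left(2,22 \right)},x \right)}} = \frac{1}{-795} = - \frac{1}{795}$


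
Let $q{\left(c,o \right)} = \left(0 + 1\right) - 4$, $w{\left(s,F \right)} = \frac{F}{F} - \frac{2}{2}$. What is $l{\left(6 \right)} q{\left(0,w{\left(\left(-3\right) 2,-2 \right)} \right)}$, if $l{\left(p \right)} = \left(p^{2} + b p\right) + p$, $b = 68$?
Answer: $-1350$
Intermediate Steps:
$w{\left(s,F \right)} = 0$ ($w{\left(s,F \right)} = 1 - 1 = 0$)
$l{\left(p \right)} = p^{2} + 69 p$ ($l{\left(p \right)} = \left(p^{2} + 68 p\right) + p = p^{2} + 69 p$)
$q{\left(c,o \right)} = -3$ ($q{\left(c,o \right)} = 1 - 4 = -3$)
$l{\left(6 \right)} q{\left(0,w{\left(\left(-3\right) 2,-2 \right)} \right)} = 6 \left(69 + 6\right) \left(-3\right) = 6 \cdot 75 \left(-3\right) = 450 \left(-3\right) = -1350$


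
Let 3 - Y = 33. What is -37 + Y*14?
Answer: -457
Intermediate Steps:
Y = -30 (Y = 3 - 1*33 = 3 - 33 = -30)
-37 + Y*14 = -37 - 30*14 = -37 - 420 = -457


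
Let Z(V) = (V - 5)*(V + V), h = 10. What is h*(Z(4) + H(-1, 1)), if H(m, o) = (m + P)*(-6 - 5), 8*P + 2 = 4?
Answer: 5/2 ≈ 2.5000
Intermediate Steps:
P = 1/4 (P = -1/4 + (1/8)*4 = -1/4 + 1/2 = 1/4 ≈ 0.25000)
H(m, o) = -11/4 - 11*m (H(m, o) = (m + 1/4)*(-6 - 5) = (1/4 + m)*(-11) = -11/4 - 11*m)
Z(V) = 2*V*(-5 + V) (Z(V) = (-5 + V)*(2*V) = 2*V*(-5 + V))
h*(Z(4) + H(-1, 1)) = 10*(2*4*(-5 + 4) + (-11/4 - 11*(-1))) = 10*(2*4*(-1) + (-11/4 + 11)) = 10*(-8 + 33/4) = 10*(1/4) = 5/2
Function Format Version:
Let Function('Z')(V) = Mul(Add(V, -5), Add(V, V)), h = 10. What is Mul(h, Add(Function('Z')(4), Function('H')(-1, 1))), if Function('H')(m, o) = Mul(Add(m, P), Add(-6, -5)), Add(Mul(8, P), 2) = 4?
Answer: Rational(5, 2) ≈ 2.5000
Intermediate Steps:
P = Rational(1, 4) (P = Add(Rational(-1, 4), Mul(Rational(1, 8), 4)) = Add(Rational(-1, 4), Rational(1, 2)) = Rational(1, 4) ≈ 0.25000)
Function('H')(m, o) = Add(Rational(-11, 4), Mul(-11, m)) (Function('H')(m, o) = Mul(Add(m, Rational(1, 4)), Add(-6, -5)) = Mul(Add(Rational(1, 4), m), -11) = Add(Rational(-11, 4), Mul(-11, m)))
Function('Z')(V) = Mul(2, V, Add(-5, V)) (Function('Z')(V) = Mul(Add(-5, V), Mul(2, V)) = Mul(2, V, Add(-5, V)))
Mul(h, Add(Function('Z')(4), Function('H')(-1, 1))) = Mul(10, Add(Mul(2, 4, Add(-5, 4)), Add(Rational(-11, 4), Mul(-11, -1)))) = Mul(10, Add(Mul(2, 4, -1), Add(Rational(-11, 4), 11))) = Mul(10, Add(-8, Rational(33, 4))) = Mul(10, Rational(1, 4)) = Rational(5, 2)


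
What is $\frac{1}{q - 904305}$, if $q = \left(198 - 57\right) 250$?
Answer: $- \frac{1}{869055} \approx -1.1507 \cdot 10^{-6}$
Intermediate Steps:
$q = 35250$ ($q = 141 \cdot 250 = 35250$)
$\frac{1}{q - 904305} = \frac{1}{35250 - 904305} = \frac{1}{-869055} = - \frac{1}{869055}$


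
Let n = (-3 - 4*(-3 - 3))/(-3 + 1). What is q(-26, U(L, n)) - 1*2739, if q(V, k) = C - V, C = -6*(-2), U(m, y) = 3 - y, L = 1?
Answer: -2701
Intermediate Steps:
n = -21/2 (n = (-3 - 4*(-6))/(-2) = (-3 + 24)*(-1/2) = 21*(-1/2) = -21/2 ≈ -10.500)
C = 12
q(V, k) = 12 - V
q(-26, U(L, n)) - 1*2739 = (12 - 1*(-26)) - 1*2739 = (12 + 26) - 2739 = 38 - 2739 = -2701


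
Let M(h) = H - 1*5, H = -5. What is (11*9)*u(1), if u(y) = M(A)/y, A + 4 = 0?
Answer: -990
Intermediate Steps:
A = -4 (A = -4 + 0 = -4)
M(h) = -10 (M(h) = -5 - 1*5 = -5 - 5 = -10)
u(y) = -10/y
(11*9)*u(1) = (11*9)*(-10/1) = 99*(-10*1) = 99*(-10) = -990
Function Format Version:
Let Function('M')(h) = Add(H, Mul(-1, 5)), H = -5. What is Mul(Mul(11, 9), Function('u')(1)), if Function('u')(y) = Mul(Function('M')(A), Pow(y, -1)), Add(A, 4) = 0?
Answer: -990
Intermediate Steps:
A = -4 (A = Add(-4, 0) = -4)
Function('M')(h) = -10 (Function('M')(h) = Add(-5, Mul(-1, 5)) = Add(-5, -5) = -10)
Function('u')(y) = Mul(-10, Pow(y, -1))
Mul(Mul(11, 9), Function('u')(1)) = Mul(Mul(11, 9), Mul(-10, Pow(1, -1))) = Mul(99, Mul(-10, 1)) = Mul(99, -10) = -990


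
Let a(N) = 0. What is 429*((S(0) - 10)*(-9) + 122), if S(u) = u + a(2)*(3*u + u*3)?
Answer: 90948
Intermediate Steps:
S(u) = u (S(u) = u + 0*(3*u + u*3) = u + 0*(3*u + 3*u) = u + 0*(6*u) = u + 0 = u)
429*((S(0) - 10)*(-9) + 122) = 429*((0 - 10)*(-9) + 122) = 429*(-10*(-9) + 122) = 429*(90 + 122) = 429*212 = 90948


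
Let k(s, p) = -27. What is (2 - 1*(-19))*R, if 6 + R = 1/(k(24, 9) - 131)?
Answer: -19929/158 ≈ -126.13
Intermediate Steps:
R = -949/158 (R = -6 + 1/(-27 - 131) = -6 + 1/(-158) = -6 - 1/158 = -949/158 ≈ -6.0063)
(2 - 1*(-19))*R = (2 - 1*(-19))*(-949/158) = (2 + 19)*(-949/158) = 21*(-949/158) = -19929/158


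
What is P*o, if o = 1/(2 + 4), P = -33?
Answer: -11/2 ≈ -5.5000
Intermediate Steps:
o = 1/6 ≈ 0.16667
P*o = -33*1/6 = -11/2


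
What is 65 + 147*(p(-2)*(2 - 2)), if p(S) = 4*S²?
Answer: 65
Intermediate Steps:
65 + 147*(p(-2)*(2 - 2)) = 65 + 147*((4*(-2)²)*(2 - 2)) = 65 + 147*((4*4)*0) = 65 + 147*(16*0) = 65 + 147*0 = 65 + 0 = 65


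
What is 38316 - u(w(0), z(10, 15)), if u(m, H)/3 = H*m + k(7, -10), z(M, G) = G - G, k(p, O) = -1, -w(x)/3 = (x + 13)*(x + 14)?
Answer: 38319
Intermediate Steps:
w(x) = -3*(13 + x)*(14 + x) (w(x) = -3*(x + 13)*(x + 14) = -3*(13 + x)*(14 + x))
z(M, G) = 0
u(m, H) = -3 + 3*H*m (u(m, H) = 3*(H*m - 1) = 3*(-1 + H*m) = -3 + 3*H*m)
38316 - u(w(0), z(10, 15)) = 38316 - (-3 + 3*0*(-546 - 81*0 - 3*0²)) = 38316 - (-3 + 3*0*(-546 + 0 - 3*0)) = 38316 - (-3 + 3*0*(-546 + 0 + 0)) = 38316 - (-3 + 3*0*(-546)) = 38316 - (-3 + 0) = 38316 - 1*(-3) = 38316 + 3 = 38319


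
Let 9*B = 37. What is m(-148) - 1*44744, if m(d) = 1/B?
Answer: -1655519/37 ≈ -44744.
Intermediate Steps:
B = 37/9 (B = (⅑)*37 = 37/9 ≈ 4.1111)
m(d) = 9/37 (m(d) = 1/(37/9) = 9/37)
m(-148) - 1*44744 = 9/37 - 1*44744 = 9/37 - 44744 = -1655519/37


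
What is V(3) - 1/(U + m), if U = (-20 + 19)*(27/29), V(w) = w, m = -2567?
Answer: 223439/74470 ≈ 3.0004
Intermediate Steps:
U = -27/29 ≈ -0.93103
V(3) - 1/(U + m) = 3 - 1/(-27/29 - 2567) = 3 - 1/(-74470/29) = 3 - 1*(-29/74470) = 3 + 29/74470 = 223439/74470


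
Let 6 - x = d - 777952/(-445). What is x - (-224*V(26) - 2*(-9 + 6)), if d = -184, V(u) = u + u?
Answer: 4487288/445 ≈ 10084.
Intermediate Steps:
V(u) = 2*u
x = -693402/445 (x = 6 - (-184 - 777952/(-445)) = 6 - (-184 - 777952*(-1)/445) = 6 - (-184 - 736*(-1057/445)) = 6 - (-184 + 777952/445) = 6 - 1*696072/445 = 6 - 696072/445 = -693402/445 ≈ -1558.2)
x - (-224*V(26) - 2*(-9 + 6)) = -693402/445 - (-448*26 - 2*(-9 + 6)) = -693402/445 - (-224*52 - 2*(-3)) = -693402/445 - (-11648 + 6) = -693402/445 - 1*(-11642) = -693402/445 + 11642 = 4487288/445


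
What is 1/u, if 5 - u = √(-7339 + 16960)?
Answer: -5/9596 - 3*√1069/9596 ≈ -0.010743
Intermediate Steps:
u = 5 - 3*√1069 (u = 5 - √(-7339 + 16960) = 5 - √9621 = 5 - 3*√1069 ≈ -93.087)
1/u = 1/(5 - 3*√1069)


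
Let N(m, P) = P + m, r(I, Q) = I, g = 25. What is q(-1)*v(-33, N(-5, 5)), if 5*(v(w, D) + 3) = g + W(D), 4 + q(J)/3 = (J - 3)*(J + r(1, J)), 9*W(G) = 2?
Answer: -368/15 ≈ -24.533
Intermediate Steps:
W(G) = 2/9 (W(G) = (⅑)*2 = 2/9)
q(J) = -12 + 3*(1 + J)*(-3 + J) (q(J) = -12 + 3*((J - 3)*(J + 1)) = -12 + 3*((-3 + J)*(1 + J)) = -12 + 3*((1 + J)*(-3 + J)) = -12 + 3*(1 + J)*(-3 + J))
v(w, D) = 92/45 (v(w, D) = -3 + (25 + 2/9)/5 = -3 + (⅕)*(227/9) = -3 + 227/45 = 92/45)
q(-1)*v(-33, N(-5, 5)) = (-21 - 6*(-1) + 3*(-1)²)*(92/45) = (-21 + 6 + 3*1)*(92/45) = (-21 + 6 + 3)*(92/45) = -12*92/45 = -368/15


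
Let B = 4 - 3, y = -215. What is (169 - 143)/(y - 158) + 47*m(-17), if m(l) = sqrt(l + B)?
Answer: -26/373 + 188*I ≈ -0.069705 + 188.0*I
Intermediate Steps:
B = 1
m(l) = sqrt(1 + l) (m(l) = sqrt(l + 1) = sqrt(1 + l))
(169 - 143)/(y - 158) + 47*m(-17) = (169 - 143)/(-215 - 158) + 47*sqrt(1 - 17) = 26/(-373) + 47*sqrt(-16) = 26*(-1/373) + 47*(4*I) = -26/373 + 188*I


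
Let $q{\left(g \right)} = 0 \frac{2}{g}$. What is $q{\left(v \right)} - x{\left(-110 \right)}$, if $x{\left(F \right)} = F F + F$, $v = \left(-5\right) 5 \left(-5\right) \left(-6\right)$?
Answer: $-11990$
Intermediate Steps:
$v = -750$ ($v = \left(-25\right) \left(-5\right) \left(-6\right) = 125 \left(-6\right) = -750$)
$x{\left(F \right)} = F + F^{2}$ ($x{\left(F \right)} = F^{2} + F = F + F^{2}$)
$q{\left(g \right)} = 0$
$q{\left(v \right)} - x{\left(-110 \right)} = 0 - - 110 \left(1 - 110\right) = 0 - \left(-110\right) \left(-109\right) = 0 - 11990 = -11990$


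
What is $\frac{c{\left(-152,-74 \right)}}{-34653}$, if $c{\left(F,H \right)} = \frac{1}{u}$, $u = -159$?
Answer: $\frac{1}{5509827} \approx 1.8149 \cdot 10^{-7}$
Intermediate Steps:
$c{\left(F,H \right)} = - \frac{1}{159}$ ($c{\left(F,H \right)} = \frac{1}{-159} = - \frac{1}{159}$)
$\frac{c{\left(-152,-74 \right)}}{-34653} = - \frac{1}{159 \left(-34653\right)} = \left(- \frac{1}{159}\right) \left(- \frac{1}{34653}\right) = \frac{1}{5509827}$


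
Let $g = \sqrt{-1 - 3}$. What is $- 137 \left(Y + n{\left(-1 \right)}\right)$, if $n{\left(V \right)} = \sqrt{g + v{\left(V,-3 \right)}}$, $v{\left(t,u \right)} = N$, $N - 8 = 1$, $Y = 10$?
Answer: $-1370 - 137 \sqrt{9 + 2 i} \approx -1783.5 - 45.391 i$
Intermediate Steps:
$N = 9$ ($N = 8 + 1 = 9$)
$v{\left(t,u \right)} = 9$
$g = 2 i$ ($g = \sqrt{-4} = 2 i \approx 2.0 i$)
$n{\left(V \right)} = \sqrt{9 + 2 i}$ ($n{\left(V \right)} = \sqrt{2 i + 9} = \sqrt{9 + 2 i}$)
$- 137 \left(Y + n{\left(-1 \right)}\right) = - 137 \left(10 + \sqrt{9 + 2 i}\right) = -1370 - 137 \sqrt{9 + 2 i}$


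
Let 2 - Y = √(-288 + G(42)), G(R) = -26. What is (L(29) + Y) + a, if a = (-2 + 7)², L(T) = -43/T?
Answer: 740/29 - I*√314 ≈ 25.517 - 17.72*I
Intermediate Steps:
Y = 2 - I*√314 (Y = 2 - √(-288 - 26) = 2 - √(-314) = 2 - I*√314 ≈ 2.0 - 17.72*I)
a = 25 (a = 5² = 25)
(L(29) + Y) + a = (-43/29 + (2 - I*√314)) + 25 = (15/29 - I*√314) + 25 = 740/29 - I*√314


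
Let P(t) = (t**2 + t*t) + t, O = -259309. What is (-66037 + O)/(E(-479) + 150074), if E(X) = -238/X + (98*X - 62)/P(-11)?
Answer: -5999868259/2763846348 ≈ -2.1708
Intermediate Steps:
P(t) = t + 2*t**2 (P(t) = (t**2 + t**2) + t = 2*t**2 + t = t + 2*t**2)
E(X) = -62/231 - 238/X + 14*X/33 (E(X) = -238/X + (98*X - 62)/((-11*(1 + 2*(-11)))) = -238/X + (-62 + 98*X)/((-11*(1 - 22))) = -238/X + (-62 + 98*X)/((-11*(-21))) = -238/X + (-62 + 98*X)/231 = -238/X + (-62 + 98*X)*(1/231) = -238/X + (-62/231 + 14*X/33) = -62/231 - 238/X + 14*X/33)
(-66037 + O)/(E(-479) + 150074) = (-66037 - 259309)/((-62/231 - 238/(-479) + (14/33)*(-479)) + 150074) = -325346/((-62/231 - 238*(-1/479) - 6706/33) + 150074) = -325346/((-62/231 + 238/479 - 6706/33) + 150074) = -325346/(-7486646/36883 + 150074) = -325346/5527692696/36883 = -325346*36883/5527692696 = -5999868259/2763846348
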